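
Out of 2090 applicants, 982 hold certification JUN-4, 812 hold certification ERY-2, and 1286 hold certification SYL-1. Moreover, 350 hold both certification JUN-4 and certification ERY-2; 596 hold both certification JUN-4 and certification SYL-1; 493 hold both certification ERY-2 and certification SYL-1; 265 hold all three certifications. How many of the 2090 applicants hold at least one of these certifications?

Using inclusion–exclusion:
|at least one| = 982 + 812 + 1286 − 350 − 596 − 493 + 265 = 1906

1906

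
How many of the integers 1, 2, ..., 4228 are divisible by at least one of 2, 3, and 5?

3101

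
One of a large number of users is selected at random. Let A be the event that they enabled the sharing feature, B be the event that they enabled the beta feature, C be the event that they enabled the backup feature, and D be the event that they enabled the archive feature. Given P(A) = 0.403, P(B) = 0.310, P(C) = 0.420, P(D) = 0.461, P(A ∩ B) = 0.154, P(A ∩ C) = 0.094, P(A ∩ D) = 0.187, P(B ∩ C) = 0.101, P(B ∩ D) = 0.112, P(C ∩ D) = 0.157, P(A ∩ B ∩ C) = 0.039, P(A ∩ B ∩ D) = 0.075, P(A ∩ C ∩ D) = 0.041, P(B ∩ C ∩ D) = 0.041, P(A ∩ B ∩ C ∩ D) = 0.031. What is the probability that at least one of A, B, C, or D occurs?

0.954

P(A ∪ B ∪ C ∪ D) = 0.403 + 0.310 + 0.420 + 0.461 − 0.154 − 0.094 − 0.187 − 0.101 − 0.112 − 0.157 + 0.039 + 0.075 + 0.041 + 0.041 − 0.031 = 0.954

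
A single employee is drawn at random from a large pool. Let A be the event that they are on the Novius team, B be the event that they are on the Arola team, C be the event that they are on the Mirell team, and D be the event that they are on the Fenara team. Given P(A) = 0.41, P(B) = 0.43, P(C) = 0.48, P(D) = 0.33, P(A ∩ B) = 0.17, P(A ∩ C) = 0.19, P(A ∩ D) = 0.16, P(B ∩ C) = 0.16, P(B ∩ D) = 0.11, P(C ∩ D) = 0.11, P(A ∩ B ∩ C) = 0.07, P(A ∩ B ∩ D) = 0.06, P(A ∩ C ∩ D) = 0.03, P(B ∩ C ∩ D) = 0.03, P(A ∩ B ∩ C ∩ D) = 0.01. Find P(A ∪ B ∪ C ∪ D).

0.93

Inclusion–exclusion gives
P(A ∪ B ∪ C ∪ D) = 0.41 + 0.43 + 0.48 + 0.33 − 0.17 − 0.19 − 0.16 − 0.16 − 0.11 − 0.11 + 0.07 + 0.06 + 0.03 + 0.03 − 0.01 = 0.93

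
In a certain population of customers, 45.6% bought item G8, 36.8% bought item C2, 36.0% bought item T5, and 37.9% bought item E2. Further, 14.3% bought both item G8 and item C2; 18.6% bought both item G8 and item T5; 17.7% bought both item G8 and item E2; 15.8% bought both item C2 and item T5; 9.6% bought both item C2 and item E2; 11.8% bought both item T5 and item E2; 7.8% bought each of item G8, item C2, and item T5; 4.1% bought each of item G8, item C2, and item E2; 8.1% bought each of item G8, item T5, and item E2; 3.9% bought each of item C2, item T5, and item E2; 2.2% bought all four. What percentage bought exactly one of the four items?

By inclusion–exclusion (exactly-one form):
P(exactly one) = 45.6 + 36.8 + 36.0 + 37.9 − 2·14.3 − 2·18.6 − 2·17.7 − 2·15.8 − 2·9.6 − 2·11.8 + 3·7.8 + 3·4.1 + 3·8.1 + 3·3.9 − 4·2.2 = 43.6%

43.6%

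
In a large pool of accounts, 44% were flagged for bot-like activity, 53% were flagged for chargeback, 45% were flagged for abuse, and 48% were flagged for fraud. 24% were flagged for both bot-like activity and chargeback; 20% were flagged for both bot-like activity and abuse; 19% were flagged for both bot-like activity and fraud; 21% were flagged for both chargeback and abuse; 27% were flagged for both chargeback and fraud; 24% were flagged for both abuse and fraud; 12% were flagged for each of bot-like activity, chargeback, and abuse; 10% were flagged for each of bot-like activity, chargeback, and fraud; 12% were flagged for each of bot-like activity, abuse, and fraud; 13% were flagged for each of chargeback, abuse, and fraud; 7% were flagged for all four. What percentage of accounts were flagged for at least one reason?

95%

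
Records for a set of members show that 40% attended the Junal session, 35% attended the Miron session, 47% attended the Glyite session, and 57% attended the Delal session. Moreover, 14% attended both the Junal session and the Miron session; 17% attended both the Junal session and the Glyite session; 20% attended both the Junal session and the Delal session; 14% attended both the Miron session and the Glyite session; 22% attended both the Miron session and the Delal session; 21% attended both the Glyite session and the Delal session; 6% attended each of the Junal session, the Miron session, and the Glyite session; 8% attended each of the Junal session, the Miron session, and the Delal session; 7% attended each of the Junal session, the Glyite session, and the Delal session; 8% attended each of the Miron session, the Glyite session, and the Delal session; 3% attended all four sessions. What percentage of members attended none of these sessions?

Inclusion–exclusion gives
P(≥1) = 40 + 35 + 47 + 57 − 14 − 17 − 20 − 14 − 22 − 21 + 6 + 8 + 7 + 8 − 3 = 97%
P(none) = 100% − 97% = 3%

3%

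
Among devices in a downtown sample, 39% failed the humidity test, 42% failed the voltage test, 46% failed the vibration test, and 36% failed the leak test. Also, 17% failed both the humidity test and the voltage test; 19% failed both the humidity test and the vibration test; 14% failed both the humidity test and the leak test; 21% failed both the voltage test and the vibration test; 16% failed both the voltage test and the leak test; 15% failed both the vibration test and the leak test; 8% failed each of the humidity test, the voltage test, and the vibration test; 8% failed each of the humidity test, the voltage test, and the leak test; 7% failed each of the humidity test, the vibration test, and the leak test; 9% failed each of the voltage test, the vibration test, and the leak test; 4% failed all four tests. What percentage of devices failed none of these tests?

11%

P(union) = 39 + 42 + 46 + 36 − 17 − 19 − 14 − 21 − 16 − 15 + 8 + 8 + 7 + 9 − 4 = 89%
P(none) = 100% − 89% = 11%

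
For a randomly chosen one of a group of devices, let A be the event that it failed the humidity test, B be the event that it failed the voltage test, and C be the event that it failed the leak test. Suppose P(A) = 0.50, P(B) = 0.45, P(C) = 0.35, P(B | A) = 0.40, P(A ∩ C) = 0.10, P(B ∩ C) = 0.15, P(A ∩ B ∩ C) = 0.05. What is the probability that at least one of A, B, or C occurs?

0.90

P(A ∩ B) = P(A)·P(B|A) = 0.50 × 0.40 = 0.20
Using inclusion–exclusion:
P(A ∪ B ∪ C) = 0.50 + 0.45 + 0.35 − 0.20 − 0.10 − 0.15 + 0.05 = 0.90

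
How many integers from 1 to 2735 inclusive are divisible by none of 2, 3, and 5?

1367 + 911 + 547 − 455 − 273 − 182 + 91 = 2006
2735 − 2006 = 729

729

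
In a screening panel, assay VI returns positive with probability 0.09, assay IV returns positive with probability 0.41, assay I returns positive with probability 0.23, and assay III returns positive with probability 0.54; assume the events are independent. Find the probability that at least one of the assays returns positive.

0.80983002

P(none) = (1 − 0.09) × (1 − 0.41) × (1 − 0.23) × (1 − 0.54) = 0.91 × 0.59 × 0.77 × 0.46 = 0.19016998
P(at least one) = 1 − 0.19016998 = 0.80983002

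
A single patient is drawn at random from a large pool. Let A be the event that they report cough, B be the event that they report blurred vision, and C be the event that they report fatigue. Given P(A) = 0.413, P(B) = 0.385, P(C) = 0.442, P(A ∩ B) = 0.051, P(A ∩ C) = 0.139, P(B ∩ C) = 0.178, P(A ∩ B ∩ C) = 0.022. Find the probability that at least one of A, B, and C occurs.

By inclusion-exclusion,
P(A ∪ B ∪ C) = 0.413 + 0.385 + 0.442 − 0.051 − 0.139 − 0.178 + 0.022 = 0.894

0.894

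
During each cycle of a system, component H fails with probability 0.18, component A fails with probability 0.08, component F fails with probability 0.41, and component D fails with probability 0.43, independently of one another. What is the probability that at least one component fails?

0.74629528

P(none) = (1 − 0.18) × (1 − 0.08) × (1 − 0.41) × (1 − 0.43) = 0.82 × 0.92 × 0.59 × 0.57 = 0.25370472
P(at least one) = 1 − 0.25370472 = 0.74629528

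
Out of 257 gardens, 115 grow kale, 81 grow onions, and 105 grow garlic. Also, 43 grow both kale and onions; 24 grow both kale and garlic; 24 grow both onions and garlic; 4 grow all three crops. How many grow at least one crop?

N(≥1) = 115 + 81 + 105 − 43 − 24 − 24 + 4 = 214

214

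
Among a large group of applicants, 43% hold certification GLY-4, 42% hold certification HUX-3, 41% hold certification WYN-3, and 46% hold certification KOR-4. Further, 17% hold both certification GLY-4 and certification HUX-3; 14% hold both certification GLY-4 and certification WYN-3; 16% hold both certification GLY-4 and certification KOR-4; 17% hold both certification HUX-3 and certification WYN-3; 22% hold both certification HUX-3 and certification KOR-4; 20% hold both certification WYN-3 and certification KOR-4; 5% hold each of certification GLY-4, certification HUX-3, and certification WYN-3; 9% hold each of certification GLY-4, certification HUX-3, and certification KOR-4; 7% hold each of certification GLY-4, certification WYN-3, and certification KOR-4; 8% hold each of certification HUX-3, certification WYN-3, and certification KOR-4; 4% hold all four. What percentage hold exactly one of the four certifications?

P(exactly one) = 43 + 42 + 41 + 46 − 2·17 − 2·14 − 2·16 − 2·17 − 2·22 − 2·20 + 3·5 + 3·9 + 3·7 + 3·8 − 4·4 = 31%

31%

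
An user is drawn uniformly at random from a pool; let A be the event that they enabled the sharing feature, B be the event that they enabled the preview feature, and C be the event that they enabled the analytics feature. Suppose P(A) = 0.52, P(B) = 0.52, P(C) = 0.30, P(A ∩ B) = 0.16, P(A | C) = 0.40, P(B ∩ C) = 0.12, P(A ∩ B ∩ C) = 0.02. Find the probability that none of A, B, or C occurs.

0.04

P(A ∩ C) = P(C)·P(A|C) = 0.30 × 0.40 = 0.12
P(A ∪ B ∪ C) = 0.52 + 0.52 + 0.30 − 0.16 − 0.12 − 0.12 + 0.02 = 0.96
P(none) = 1 − 0.96 = 0.04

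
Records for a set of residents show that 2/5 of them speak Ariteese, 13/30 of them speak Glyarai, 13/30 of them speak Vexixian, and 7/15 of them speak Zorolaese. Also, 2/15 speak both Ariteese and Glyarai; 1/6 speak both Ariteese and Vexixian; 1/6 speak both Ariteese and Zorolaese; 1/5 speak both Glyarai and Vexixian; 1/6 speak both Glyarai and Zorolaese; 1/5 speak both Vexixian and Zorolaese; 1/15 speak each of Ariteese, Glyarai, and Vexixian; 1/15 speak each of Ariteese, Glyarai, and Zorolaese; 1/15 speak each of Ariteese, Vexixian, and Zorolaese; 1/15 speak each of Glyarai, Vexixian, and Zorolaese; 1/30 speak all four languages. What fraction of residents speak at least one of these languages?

P(≥1) = 2/5 + 13/30 + 13/30 + 7/15 − 2/15 − 1/6 − 1/6 − 1/5 − 1/6 − 1/5 + 1/15 + 1/15 + 1/15 + 1/15 − 1/30 = 14/15

14/15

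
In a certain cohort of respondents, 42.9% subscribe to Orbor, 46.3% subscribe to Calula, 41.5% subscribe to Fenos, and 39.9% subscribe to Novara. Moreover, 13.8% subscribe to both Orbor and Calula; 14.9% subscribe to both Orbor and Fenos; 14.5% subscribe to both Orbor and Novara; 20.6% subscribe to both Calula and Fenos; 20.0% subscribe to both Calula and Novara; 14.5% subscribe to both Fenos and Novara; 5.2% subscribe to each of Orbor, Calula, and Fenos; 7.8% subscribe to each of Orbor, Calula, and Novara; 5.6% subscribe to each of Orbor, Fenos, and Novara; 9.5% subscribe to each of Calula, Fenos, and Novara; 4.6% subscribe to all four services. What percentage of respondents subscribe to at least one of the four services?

P(≥1) = 42.9 + 46.3 + 41.5 + 39.9 − 13.8 − 14.9 − 14.5 − 20.6 − 20.0 − 14.5 + 5.2 + 7.8 + 5.6 + 9.5 − 4.6 = 95.8%

95.8%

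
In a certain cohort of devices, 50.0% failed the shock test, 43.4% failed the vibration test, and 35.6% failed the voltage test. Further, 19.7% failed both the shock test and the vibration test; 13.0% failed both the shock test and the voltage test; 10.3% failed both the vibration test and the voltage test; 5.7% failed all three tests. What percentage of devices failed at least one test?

P(at least one) = 50.0 + 43.4 + 35.6 − 19.7 − 13.0 − 10.3 + 5.7 = 91.7%

91.7%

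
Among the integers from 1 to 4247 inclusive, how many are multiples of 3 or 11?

1673

Using inclusion–exclusion:
1415 + 386 − 128 = 1673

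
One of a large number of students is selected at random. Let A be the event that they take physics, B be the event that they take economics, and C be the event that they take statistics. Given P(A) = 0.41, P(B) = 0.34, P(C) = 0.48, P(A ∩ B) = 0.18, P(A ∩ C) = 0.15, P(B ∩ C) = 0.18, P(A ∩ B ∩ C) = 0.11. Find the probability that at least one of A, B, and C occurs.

P(A ∪ B ∪ C) = 0.41 + 0.34 + 0.48 − 0.18 − 0.15 − 0.18 + 0.11 = 0.83

0.83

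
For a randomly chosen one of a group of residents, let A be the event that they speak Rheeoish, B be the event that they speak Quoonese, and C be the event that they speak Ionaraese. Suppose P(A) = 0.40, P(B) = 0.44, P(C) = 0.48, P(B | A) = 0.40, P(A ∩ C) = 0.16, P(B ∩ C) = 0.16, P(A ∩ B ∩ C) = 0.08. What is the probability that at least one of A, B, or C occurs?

P(A ∩ B) = P(A)·P(B|A) = 0.40 × 0.40 = 0.16
Apply inclusion-exclusion:
P(A ∪ B ∪ C) = 0.40 + 0.44 + 0.48 − 0.16 − 0.16 − 0.16 + 0.08 = 0.92

0.92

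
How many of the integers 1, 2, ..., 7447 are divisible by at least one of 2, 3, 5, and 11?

3723 + 2482 + 1489 + 677 − 1241 − 744 − 338 − 496 − 225 − 135 + 248 + 112 + 67 + 45 − 22 = 5642

5642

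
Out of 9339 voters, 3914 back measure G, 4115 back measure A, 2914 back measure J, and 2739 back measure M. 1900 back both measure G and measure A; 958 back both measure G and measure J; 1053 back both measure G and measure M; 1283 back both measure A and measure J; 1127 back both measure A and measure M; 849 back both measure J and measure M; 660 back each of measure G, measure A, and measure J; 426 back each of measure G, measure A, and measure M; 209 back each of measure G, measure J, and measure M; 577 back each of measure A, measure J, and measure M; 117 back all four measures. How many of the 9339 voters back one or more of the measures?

Apply inclusion-exclusion:
|at least one| = 3914 + 4115 + 2914 + 2739 − 1900 − 958 − 1053 − 1283 − 1127 − 849 + 660 + 426 + 209 + 577 − 117 = 8267

8267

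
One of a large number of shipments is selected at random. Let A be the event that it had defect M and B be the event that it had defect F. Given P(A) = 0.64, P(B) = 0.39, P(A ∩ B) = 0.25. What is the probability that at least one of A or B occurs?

By inclusion–exclusion:
P(A ∪ B) = 0.64 + 0.39 − 0.25 = 0.78

0.78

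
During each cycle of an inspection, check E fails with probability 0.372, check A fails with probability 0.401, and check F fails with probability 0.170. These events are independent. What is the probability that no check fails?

0.31222276

Since the events are independent, P(none) is the product of the individual non-occurrence probabilities.
P(none) = (1 − 0.372) × (1 − 0.401) × (1 − 0.170) = 0.628 × 0.599 × 0.830 = 0.31222276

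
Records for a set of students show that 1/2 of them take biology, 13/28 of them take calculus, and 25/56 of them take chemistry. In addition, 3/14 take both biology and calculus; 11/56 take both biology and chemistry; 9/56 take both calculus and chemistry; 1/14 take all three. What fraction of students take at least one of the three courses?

51/56

Using inclusion–exclusion:
P(union) = 1/2 + 13/28 + 25/56 − 3/14 − 11/56 − 9/56 + 1/14 = 51/56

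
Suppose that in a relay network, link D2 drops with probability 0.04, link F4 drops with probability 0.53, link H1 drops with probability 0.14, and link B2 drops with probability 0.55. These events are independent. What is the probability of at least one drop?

0.8253856

Independence gives P(none) = ∏(1 − pᵢ).
P(none) = (1 − 0.04) × (1 − 0.53) × (1 − 0.14) × (1 − 0.55) = 0.96 × 0.47 × 0.86 × 0.45 = 0.1746144
P(at least one) = 1 − 0.1746144 = 0.8253856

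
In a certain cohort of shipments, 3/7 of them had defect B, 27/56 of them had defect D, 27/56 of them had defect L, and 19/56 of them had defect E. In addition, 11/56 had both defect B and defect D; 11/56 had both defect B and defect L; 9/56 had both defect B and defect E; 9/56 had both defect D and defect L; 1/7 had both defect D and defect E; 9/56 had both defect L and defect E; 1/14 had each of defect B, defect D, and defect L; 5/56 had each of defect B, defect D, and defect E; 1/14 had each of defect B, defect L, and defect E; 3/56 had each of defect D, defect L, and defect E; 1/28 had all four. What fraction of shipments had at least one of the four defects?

27/28

By inclusion–exclusion:
P(union) = 3/7 + 27/56 + 27/56 + 19/56 − 11/56 − 11/56 − 9/56 − 9/56 − 1/7 − 9/56 + 1/14 + 5/56 + 1/14 + 3/56 − 1/28 = 27/28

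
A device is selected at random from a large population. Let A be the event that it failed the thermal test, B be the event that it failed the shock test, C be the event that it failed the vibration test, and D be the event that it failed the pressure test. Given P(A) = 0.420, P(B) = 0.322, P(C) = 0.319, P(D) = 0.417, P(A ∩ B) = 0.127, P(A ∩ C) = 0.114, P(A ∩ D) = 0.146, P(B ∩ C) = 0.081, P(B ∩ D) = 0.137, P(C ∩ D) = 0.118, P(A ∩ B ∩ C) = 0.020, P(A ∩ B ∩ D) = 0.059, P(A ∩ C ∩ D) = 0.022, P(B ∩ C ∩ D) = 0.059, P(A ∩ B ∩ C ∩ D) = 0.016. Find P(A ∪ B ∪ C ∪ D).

P(A ∪ B ∪ C ∪ D) = 0.420 + 0.322 + 0.319 + 0.417 − 0.127 − 0.114 − 0.146 − 0.081 − 0.137 − 0.118 + 0.020 + 0.059 + 0.022 + 0.059 − 0.016 = 0.899

0.899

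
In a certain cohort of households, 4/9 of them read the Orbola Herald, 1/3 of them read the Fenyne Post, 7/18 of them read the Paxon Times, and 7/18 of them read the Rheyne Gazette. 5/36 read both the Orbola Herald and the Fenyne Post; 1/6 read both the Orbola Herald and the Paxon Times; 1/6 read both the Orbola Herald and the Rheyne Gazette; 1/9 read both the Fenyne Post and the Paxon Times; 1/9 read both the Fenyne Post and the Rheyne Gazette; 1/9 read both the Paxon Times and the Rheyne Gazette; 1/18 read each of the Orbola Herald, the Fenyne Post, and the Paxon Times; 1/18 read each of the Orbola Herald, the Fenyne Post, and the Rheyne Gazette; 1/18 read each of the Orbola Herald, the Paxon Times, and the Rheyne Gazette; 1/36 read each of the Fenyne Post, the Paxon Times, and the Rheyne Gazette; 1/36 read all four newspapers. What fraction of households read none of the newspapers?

P(at least one) = 4/9 + 1/3 + 7/18 + 7/18 − 5/36 − 1/6 − 1/6 − 1/9 − 1/9 − 1/9 + 1/18 + 1/18 + 1/18 + 1/36 − 1/36 = 11/12
P(none) = 1 − 11/12 = 1/12

1/12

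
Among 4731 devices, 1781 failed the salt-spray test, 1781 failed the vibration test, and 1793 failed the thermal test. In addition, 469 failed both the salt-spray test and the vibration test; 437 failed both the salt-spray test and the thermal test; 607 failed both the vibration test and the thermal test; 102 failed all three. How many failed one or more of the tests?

Inclusion–exclusion gives
|at least one| = 1781 + 1781 + 1793 − 469 − 437 − 607 + 102 = 3944

3944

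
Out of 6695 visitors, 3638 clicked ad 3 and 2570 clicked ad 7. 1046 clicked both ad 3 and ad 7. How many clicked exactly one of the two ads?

By inclusion–exclusion (exactly-one form):
N(exactly one) = 3638 + 2570 − 2·1046 = 4116

4116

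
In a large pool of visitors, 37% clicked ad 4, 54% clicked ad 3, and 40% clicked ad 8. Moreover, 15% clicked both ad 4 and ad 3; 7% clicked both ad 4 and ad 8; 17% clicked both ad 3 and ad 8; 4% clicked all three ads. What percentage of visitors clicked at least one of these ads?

96%

By inclusion-exclusion,
P(union) = 37 + 54 + 40 − 15 − 7 − 17 + 4 = 96%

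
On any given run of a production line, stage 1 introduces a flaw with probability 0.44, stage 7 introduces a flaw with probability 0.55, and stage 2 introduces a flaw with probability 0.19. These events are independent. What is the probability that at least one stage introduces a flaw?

0.79588

P(none) = (1 − 0.44) × (1 − 0.55) × (1 − 0.19) = 0.56 × 0.45 × 0.81 = 0.20412
P(at least one) = 1 − 0.20412 = 0.79588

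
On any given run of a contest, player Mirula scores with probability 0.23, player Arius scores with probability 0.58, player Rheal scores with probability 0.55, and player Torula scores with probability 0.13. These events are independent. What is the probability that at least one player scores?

P(none) = (1 − 0.23) × (1 − 0.58) × (1 − 0.55) × (1 − 0.13) = 0.77 × 0.42 × 0.45 × 0.87 = 0.1266111
P(at least one) = 1 − 0.1266111 = 0.8733889

0.8733889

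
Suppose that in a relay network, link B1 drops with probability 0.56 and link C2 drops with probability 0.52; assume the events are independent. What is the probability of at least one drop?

0.7888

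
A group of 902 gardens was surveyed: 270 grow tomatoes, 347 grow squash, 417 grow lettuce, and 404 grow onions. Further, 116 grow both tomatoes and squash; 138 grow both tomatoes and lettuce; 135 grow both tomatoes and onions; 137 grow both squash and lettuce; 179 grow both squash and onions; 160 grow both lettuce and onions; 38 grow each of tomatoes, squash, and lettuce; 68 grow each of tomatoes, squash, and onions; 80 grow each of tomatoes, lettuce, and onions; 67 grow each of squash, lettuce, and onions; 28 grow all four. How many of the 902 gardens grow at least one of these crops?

798

By inclusion–exclusion:
N(≥1) = 270 + 347 + 417 + 404 − 116 − 138 − 135 − 137 − 179 − 160 + 38 + 68 + 80 + 67 − 28 = 798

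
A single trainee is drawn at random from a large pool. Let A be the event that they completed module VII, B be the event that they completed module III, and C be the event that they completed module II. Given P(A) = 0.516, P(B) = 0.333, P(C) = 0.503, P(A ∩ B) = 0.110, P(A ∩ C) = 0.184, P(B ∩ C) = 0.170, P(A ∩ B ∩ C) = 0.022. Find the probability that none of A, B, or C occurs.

0.090

P(A ∪ B ∪ C) = 0.516 + 0.333 + 0.503 − 0.110 − 0.184 − 0.170 + 0.022 = 0.910
P(none) = 1 − 0.910 = 0.090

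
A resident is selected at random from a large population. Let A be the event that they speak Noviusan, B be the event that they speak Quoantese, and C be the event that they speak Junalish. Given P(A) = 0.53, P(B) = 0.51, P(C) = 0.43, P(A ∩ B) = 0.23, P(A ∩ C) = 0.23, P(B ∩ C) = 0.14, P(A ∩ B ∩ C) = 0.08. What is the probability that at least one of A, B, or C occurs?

0.95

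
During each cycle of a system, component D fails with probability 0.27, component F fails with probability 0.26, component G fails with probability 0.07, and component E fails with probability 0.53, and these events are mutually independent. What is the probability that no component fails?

P(none) = (1 − 0.27) × (1 − 0.26) × (1 − 0.07) × (1 − 0.53) = 0.73 × 0.74 × 0.93 × 0.47 = 0.23612142

0.23612142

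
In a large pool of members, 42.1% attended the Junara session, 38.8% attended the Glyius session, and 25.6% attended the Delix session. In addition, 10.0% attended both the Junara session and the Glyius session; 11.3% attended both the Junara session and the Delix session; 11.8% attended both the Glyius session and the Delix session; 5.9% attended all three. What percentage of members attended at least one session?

79.3%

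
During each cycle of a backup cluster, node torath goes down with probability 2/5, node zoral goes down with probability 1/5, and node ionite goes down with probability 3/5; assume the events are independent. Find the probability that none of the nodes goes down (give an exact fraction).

P(none) = (1 − 2/5) × (1 − 1/5) × (1 − 3/5) = 3/5 × 4/5 × 2/5 = 24/125

24/125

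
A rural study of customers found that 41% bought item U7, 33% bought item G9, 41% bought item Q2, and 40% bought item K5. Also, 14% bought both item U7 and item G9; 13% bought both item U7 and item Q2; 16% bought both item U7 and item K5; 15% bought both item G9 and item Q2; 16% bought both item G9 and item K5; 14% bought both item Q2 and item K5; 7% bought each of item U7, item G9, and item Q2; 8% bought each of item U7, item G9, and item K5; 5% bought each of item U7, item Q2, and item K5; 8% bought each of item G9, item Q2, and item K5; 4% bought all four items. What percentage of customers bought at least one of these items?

Using inclusion–exclusion:
P(≥1) = 41 + 33 + 41 + 40 − 14 − 13 − 16 − 15 − 16 − 14 + 7 + 8 + 5 + 8 − 4 = 91%

91%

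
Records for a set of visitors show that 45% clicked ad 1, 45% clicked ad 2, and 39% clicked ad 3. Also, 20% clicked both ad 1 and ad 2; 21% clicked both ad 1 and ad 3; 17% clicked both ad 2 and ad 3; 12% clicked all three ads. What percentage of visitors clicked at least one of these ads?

Apply inclusion-exclusion:
P(≥1) = 45 + 45 + 39 − 20 − 21 − 17 + 12 = 83%

83%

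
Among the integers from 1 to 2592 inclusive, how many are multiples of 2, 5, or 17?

1616

By inclusion–exclusion:
⌊2592/2⌋ + ⌊2592/5⌋ + ⌊2592/17⌋ − ⌊2592/10⌋ − ⌊2592/34⌋ − ⌊2592/85⌋ + ⌊2592/170⌋ = 1296 + 518 + 152 − 259 − 76 − 30 + 15 = 1616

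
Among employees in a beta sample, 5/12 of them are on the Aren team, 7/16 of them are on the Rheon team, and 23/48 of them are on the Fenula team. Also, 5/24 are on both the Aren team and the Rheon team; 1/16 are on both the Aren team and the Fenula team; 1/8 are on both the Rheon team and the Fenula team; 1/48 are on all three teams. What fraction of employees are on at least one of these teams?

23/24

By inclusion-exclusion,
P(union) = 5/12 + 7/16 + 23/48 − 5/24 − 1/16 − 1/8 + 1/48 = 23/24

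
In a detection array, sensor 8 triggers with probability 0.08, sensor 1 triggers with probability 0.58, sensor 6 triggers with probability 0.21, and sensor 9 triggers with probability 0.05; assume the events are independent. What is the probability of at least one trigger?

0.7100068

P(none) = (1 − 0.08) × (1 − 0.58) × (1 − 0.21) × (1 − 0.05) = 0.92 × 0.42 × 0.79 × 0.95 = 0.2899932
P(at least one) = 1 − 0.2899932 = 0.7100068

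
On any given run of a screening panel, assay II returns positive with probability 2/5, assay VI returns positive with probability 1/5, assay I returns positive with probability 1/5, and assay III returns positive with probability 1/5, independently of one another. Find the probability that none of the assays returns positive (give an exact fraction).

Since the events are independent, P(none) is the product of the individual non-occurrence probabilities.
P(none) = (1 − 2/5) × (1 − 1/5) × (1 − 1/5) × (1 − 1/5) = 3/5 × 4/5 × 4/5 × 4/5 = 192/625

192/625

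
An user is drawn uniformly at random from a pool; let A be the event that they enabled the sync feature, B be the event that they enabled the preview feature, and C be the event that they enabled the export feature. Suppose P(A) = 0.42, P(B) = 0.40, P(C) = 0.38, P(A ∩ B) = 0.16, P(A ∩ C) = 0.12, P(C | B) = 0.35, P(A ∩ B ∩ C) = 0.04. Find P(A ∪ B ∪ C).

P(B ∩ C) = P(B)·P(C|B) = 0.40 × 0.35 = 0.14
P(A ∪ B ∪ C) = 0.42 + 0.40 + 0.38 − 0.16 − 0.12 − 0.14 + 0.04 = 0.82

0.82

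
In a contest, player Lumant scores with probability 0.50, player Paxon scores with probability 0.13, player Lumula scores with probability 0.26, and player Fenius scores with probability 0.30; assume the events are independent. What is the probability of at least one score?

P(none) = (1 − 0.50) × (1 − 0.13) × (1 − 0.26) × (1 − 0.30) = 0.50 × 0.87 × 0.74 × 0.70 = 0.22533
P(at least one) = 1 − 0.22533 = 0.77467

0.77467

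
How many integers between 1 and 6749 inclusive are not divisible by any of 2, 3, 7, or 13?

1781

3374 + 2249 + 964 + 519 − 1124 − 482 − 259 − 321 − 173 − 74 + 160 + 86 + 37 + 24 − 12 = 4968
6749 − 4968 = 1781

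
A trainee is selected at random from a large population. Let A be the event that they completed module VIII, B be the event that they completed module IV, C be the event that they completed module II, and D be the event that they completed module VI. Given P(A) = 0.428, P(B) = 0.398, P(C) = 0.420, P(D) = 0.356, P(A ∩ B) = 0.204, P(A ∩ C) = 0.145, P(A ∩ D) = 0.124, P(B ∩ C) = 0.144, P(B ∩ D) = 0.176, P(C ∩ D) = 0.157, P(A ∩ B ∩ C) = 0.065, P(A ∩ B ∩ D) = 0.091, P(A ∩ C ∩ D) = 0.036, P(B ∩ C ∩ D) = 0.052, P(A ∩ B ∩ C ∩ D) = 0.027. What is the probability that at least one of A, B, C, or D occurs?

Apply inclusion-exclusion:
P(A ∪ B ∪ C ∪ D) = 0.428 + 0.398 + 0.420 + 0.356 − 0.204 − 0.145 − 0.124 − 0.144 − 0.176 − 0.157 + 0.065 + 0.091 + 0.036 + 0.052 − 0.027 = 0.869

0.869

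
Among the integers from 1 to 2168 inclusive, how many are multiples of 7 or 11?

478

Using inclusion–exclusion:
floor(2168/7) + floor(2168/11) − floor(2168/77) = 309 + 197 − 28 = 478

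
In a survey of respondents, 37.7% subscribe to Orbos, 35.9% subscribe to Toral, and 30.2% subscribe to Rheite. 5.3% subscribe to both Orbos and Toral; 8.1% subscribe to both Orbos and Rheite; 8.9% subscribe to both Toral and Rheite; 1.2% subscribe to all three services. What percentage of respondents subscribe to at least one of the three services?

82.7%

P(union) = 37.7 + 35.9 + 30.2 − 5.3 − 8.1 − 8.9 + 1.2 = 82.7%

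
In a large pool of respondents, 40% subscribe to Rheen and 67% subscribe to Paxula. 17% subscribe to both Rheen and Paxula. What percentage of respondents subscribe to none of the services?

P(≥1) = 40 + 67 − 17 = 90%
P(none) = 100% − 90% = 10%

10%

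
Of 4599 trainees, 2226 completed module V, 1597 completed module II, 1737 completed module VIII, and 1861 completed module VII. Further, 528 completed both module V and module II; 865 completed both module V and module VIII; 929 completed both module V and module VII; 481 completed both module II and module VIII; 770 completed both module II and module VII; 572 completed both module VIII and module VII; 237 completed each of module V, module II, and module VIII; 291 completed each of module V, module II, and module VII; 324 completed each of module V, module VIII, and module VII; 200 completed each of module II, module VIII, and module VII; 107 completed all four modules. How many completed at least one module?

4221

Apply inclusion-exclusion:
|at least one| = 2226 + 1597 + 1737 + 1861 − 528 − 865 − 929 − 481 − 770 − 572 + 237 + 291 + 324 + 200 − 107 = 4221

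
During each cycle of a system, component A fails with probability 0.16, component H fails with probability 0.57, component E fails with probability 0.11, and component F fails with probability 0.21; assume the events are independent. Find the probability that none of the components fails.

Independence gives P(none) = ∏(1 − pᵢ).
P(none) = (1 − 0.16) × (1 − 0.57) × (1 − 0.11) × (1 − 0.21) = 0.84 × 0.43 × 0.89 × 0.79 = 0.25395972

0.25395972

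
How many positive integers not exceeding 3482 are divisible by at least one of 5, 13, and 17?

1062

floor(3482/5) + floor(3482/13) + floor(3482/17) − floor(3482/65) − floor(3482/85) − floor(3482/221) + floor(3482/1105) = 696 + 267 + 204 − 53 − 40 − 15 + 3 = 1062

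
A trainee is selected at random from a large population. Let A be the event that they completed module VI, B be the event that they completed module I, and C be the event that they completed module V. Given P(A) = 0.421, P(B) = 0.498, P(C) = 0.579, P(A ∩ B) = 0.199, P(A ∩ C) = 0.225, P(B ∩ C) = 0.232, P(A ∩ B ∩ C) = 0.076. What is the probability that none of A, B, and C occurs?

0.082

P(A ∪ B ∪ C) = 0.421 + 0.498 + 0.579 − 0.199 − 0.225 − 0.232 + 0.076 = 0.918
P(none) = 1 − 0.918 = 0.082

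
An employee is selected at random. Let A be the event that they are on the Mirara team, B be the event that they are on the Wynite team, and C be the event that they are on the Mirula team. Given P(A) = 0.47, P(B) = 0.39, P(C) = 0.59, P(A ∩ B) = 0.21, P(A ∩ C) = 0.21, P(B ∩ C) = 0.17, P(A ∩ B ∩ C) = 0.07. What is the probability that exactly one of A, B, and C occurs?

0.48

By inclusion–exclusion (exactly-one form):
P(exactly one) = 0.47 + 0.39 + 0.59 − 2·0.21 − 2·0.21 − 2·0.17 + 3·0.07 = 0.48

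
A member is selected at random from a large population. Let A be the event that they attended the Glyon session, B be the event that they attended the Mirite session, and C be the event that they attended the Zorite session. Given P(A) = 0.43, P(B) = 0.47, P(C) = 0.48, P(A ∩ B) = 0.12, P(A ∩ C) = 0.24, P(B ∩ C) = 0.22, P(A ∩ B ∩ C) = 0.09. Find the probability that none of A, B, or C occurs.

Using inclusion–exclusion:
P(A ∪ B ∪ C) = 0.43 + 0.47 + 0.48 − 0.12 − 0.24 − 0.22 + 0.09 = 0.89
P(none) = 1 − 0.89 = 0.11

0.11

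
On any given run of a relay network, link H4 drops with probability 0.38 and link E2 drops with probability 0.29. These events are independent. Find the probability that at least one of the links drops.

P(none) = (1 − 0.38) × (1 − 0.29) = 0.62 × 0.71 = 0.4402
P(at least one) = 1 − 0.4402 = 0.5598

0.5598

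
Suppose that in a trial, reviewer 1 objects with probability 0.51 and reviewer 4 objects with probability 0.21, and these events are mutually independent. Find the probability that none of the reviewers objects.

0.3871

P(none) = (1 − 0.51) × (1 − 0.21) = 0.49 × 0.79 = 0.3871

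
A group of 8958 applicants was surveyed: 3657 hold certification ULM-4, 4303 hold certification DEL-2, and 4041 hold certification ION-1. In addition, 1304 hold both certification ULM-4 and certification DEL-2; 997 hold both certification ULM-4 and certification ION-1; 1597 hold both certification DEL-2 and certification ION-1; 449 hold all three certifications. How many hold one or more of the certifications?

By inclusion-exclusion,
|at least one| = 3657 + 4303 + 4041 − 1304 − 997 − 1597 + 449 = 8552

8552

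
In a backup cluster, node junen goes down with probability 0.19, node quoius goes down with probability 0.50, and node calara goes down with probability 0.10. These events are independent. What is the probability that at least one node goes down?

P(none) = (1 − 0.19) × (1 − 0.50) × (1 − 0.10) = 0.81 × 0.50 × 0.90 = 0.3645
P(at least one) = 1 − 0.3645 = 0.6355

0.6355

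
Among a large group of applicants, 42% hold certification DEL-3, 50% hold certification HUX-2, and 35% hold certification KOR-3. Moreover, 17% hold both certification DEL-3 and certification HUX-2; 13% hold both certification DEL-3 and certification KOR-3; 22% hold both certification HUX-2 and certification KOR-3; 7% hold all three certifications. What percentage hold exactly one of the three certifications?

Using the inclusion–exclusion count for exactly one event:
P(exactly one) = 42 + 50 + 35 − 2·17 − 2·13 − 2·22 + 3·7 = 44%

44%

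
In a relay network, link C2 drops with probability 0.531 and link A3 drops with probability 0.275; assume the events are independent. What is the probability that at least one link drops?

0.659975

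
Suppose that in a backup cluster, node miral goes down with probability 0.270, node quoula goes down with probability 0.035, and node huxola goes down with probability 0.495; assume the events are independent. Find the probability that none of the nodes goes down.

0.35574725

Independence gives P(none) = ∏(1 − pᵢ).
P(none) = (1 − 0.270) × (1 − 0.035) × (1 − 0.495) = 0.730 × 0.965 × 0.505 = 0.35574725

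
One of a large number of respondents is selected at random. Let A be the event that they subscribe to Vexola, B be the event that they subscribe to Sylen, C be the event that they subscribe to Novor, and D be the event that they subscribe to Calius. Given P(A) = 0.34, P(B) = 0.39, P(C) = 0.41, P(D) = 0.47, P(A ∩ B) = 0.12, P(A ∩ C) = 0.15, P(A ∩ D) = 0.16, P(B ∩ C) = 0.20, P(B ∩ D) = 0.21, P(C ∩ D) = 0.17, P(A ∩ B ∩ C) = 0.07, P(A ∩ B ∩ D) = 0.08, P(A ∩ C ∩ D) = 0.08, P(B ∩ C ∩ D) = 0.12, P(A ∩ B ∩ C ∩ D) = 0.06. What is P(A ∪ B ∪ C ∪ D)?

0.89

Inclusion–exclusion gives
P(A ∪ B ∪ C ∪ D) = 0.34 + 0.39 + 0.41 + 0.47 − 0.12 − 0.15 − 0.16 − 0.20 − 0.21 − 0.17 + 0.07 + 0.08 + 0.08 + 0.12 − 0.06 = 0.89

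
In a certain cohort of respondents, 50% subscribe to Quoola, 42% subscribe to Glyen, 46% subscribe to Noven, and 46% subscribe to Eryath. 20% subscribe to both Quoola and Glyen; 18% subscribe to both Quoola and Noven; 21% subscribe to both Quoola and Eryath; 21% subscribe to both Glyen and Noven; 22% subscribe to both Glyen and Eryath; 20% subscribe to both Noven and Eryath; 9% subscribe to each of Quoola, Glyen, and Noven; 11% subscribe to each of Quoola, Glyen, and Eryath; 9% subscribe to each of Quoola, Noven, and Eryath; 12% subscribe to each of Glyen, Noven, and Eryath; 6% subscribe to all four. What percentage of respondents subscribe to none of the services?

P(≥1) = 50 + 42 + 46 + 46 − 20 − 18 − 21 − 21 − 22 − 20 + 9 + 11 + 9 + 12 − 6 = 97%
P(none) = 100% − 97% = 3%

3%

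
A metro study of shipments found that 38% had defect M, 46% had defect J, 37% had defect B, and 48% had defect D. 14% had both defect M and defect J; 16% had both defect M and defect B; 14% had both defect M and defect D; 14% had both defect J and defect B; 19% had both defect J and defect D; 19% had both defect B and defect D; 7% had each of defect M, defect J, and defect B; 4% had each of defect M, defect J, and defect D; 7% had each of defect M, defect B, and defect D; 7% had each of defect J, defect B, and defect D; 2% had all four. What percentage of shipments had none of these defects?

4%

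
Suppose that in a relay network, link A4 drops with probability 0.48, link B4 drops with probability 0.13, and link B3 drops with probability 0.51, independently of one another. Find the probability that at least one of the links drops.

0.778324

P(none) = (1 − 0.48) × (1 − 0.13) × (1 − 0.51) = 0.52 × 0.87 × 0.49 = 0.221676
P(at least one) = 1 − 0.221676 = 0.778324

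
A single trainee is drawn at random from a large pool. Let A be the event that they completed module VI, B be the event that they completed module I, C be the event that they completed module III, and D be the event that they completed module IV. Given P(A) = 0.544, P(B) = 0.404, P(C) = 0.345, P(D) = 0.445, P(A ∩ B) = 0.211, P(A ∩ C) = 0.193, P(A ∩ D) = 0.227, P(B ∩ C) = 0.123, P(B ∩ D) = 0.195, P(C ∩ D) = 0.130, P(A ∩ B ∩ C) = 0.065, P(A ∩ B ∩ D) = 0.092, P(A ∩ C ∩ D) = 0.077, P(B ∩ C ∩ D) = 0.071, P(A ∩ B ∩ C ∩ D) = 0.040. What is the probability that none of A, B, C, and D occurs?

0.076

Inclusion–exclusion gives
P(A ∪ B ∪ C ∪ D) = 0.544 + 0.404 + 0.345 + 0.445 − 0.211 − 0.193 − 0.227 − 0.123 − 0.195 − 0.130 + 0.065 + 0.092 + 0.077 + 0.071 − 0.040 = 0.924
P(none) = 1 − 0.924 = 0.076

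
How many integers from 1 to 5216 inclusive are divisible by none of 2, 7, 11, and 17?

1913

Using inclusion–exclusion:
⌊5216/2⌋ + ⌊5216/7⌋ + ⌊5216/11⌋ + ⌊5216/17⌋ − ⌊5216/14⌋ − ⌊5216/22⌋ − ⌊5216/34⌋ − ⌊5216/77⌋ − ⌊5216/119⌋ − ⌊5216/187⌋ + ⌊5216/154⌋ + ⌊5216/238⌋ + ⌊5216/374⌋ + ⌊5216/1309⌋ − ⌊5216/2618⌋ = 2608 + 745 + 474 + 306 − 372 − 237 − 153 − 67 − 43 − 27 + 33 + 21 + 13 + 3 − 1 = 3303
5216 − 3303 = 1913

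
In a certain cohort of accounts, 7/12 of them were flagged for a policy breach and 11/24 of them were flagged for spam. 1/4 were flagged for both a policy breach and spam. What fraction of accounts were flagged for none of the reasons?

5/24

Inclusion–exclusion gives
P(at least one) = 7/12 + 11/24 − 1/4 = 19/24
P(none) = 1 − 19/24 = 5/24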